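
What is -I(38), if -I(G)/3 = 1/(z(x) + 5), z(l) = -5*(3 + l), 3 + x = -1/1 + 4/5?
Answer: ½ ≈ 0.50000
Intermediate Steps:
x = -16/5 (x = -3 + (-1/1 + 4/5) = -3 + (-1*1 + 4*(⅕)) = -3 + (-1 + ⅘) = -3 - ⅕ = -16/5 ≈ -3.2000)
z(l) = -15 - 5*l
I(G) = -½ (I(G) = -3/((-15 - 5*(-16/5)) + 5) = -3/((-15 + 16) + 5) = -3/(1 + 5) = -3/6 = -3*⅙ = -½)
-I(38) = -1*(-½) = ½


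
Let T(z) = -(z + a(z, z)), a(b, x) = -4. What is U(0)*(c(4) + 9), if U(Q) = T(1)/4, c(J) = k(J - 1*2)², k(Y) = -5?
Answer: 51/2 ≈ 25.500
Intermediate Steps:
T(z) = 4 - z (T(z) = -(z - 4) = -(-4 + z) = 4 - z)
c(J) = 25 (c(J) = (-5)² = 25)
U(Q) = ¾ (U(Q) = (4 - 1*1)/4 = (4 - 1)*(¼) = 3*(¼) = ¾)
U(0)*(c(4) + 9) = 3*(25 + 9)/4 = (¾)*34 = 51/2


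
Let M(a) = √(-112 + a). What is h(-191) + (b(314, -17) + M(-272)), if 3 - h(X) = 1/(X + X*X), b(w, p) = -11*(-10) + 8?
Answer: 4391089/36290 + 8*I*√6 ≈ 121.0 + 19.596*I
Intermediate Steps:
b(w, p) = 118 (b(w, p) = 110 + 8 = 118)
h(X) = 3 - 1/(X + X²) (h(X) = 3 - 1/(X + X*X) = 3 - 1/(X + X²))
h(-191) + (b(314, -17) + M(-272)) = (-1 + 3*(-191) + 3*(-191)²)/((-191)*(1 - 191)) + (118 + √(-112 - 272)) = -1/191*(-1 - 573 + 3*36481)/(-190) + (118 + √(-384)) = -1/191*(-1/190)*(-1 - 573 + 109443) + (118 + 8*I*√6) = -1/191*(-1/190)*108869 + (118 + 8*I*√6) = 108869/36290 + (118 + 8*I*√6) = 4391089/36290 + 8*I*√6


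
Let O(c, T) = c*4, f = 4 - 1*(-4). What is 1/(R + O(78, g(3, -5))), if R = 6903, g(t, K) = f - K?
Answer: 1/7215 ≈ 0.00013860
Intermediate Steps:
f = 8 (f = 4 + 4 = 8)
g(t, K) = 8 - K
O(c, T) = 4*c
1/(R + O(78, g(3, -5))) = 1/(6903 + 4*78) = 1/(6903 + 312) = 1/7215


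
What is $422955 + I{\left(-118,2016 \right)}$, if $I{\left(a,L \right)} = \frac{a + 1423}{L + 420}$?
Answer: $\frac{11842755}{28} \approx 4.2296 \cdot 10^{5}$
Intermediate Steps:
$I{\left(a,L \right)} = \frac{1423 + a}{420 + L}$
$422955 + I{\left(-118,2016 \right)} = 422955 + \frac{1423 - 118}{420 + 2016} = 422955 + \frac{1}{2436} \cdot 1305 = 422955 + \frac{15}{28} = \frac{11842755}{28}$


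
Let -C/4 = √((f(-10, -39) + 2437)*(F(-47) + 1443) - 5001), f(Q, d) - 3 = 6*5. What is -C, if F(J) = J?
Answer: 4*√3443119 ≈ 7422.3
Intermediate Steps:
f(Q, d) = 33 (f(Q, d) = 3 + 6*5 = 3 + 30 = 33)
C = -4*√3443119 (C = -4*√((33 + 2437)*(-47 + 1443) - 5001) = -4*√(2470*1396 - 5001) = -4*√(3448120 - 5001) = -4*√3443119 ≈ -7422.3)
-C = -(-4)*√3443119 = 4*√3443119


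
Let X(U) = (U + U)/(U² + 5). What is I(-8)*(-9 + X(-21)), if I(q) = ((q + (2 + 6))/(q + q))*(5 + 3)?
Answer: 0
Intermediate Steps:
X(U) = 2*U/(5 + U²) (X(U) = (2*U)/(5 + U²) = 2*U/(5 + U²))
I(q) = 4*(8 + q)/q (I(q) = ((q + 8)/((2*q)))*8 = ((8 + q)*(1/(2*q)))*8 = ((8 + q)/(2*q))*8 = 4*(8 + q)/q)
I(-8)*(-9 + X(-21)) = (4 + 32/(-8))*(-9 + 2*(-21)/(5 + (-21)²)) = (4 + 32*(-⅛))*(-9 + 2*(-21)/(5 + 441)) = (4 - 4)*(-9 + 2*(-21)/446) = 0*(-9 + 2*(-21)*(1/446)) = 0*(-9 - 21/223) = 0*(-2028/223) = 0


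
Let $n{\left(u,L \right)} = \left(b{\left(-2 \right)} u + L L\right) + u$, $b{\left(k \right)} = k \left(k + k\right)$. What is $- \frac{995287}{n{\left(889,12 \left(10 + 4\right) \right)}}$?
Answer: $- \frac{995287}{36225} \approx -27.475$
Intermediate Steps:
$b{\left(k \right)} = 2 k^{2}$ ($b{\left(k \right)} = k 2 k = 2 k^{2}$)
$n{\left(u,L \right)} = L^{2} + 9 u$ ($n{\left(u,L \right)} = \left(2 \left(-2\right)^{2} u + L L\right) + u = \left(2 \cdot 4 u + L^{2}\right) + u = \left(8 u + L^{2}\right) + u = \left(L^{2} + 8 u\right) + u = L^{2} + 9 u$)
$- \frac{995287}{n{\left(889,12 \left(10 + 4\right) \right)}} = - \frac{995287}{\left(12 \left(10 + 4\right)\right)^{2} + 9 \cdot 889} = - \frac{995287}{\left(12 \cdot 14\right)^{2} + 8001} = - \frac{995287}{168^{2} + 8001} = - \frac{995287}{28224 + 8001} = - \frac{995287}{36225}$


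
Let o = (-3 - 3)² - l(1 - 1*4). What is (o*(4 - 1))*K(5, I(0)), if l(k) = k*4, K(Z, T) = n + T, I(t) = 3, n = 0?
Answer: 432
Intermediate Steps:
K(Z, T) = T (K(Z, T) = 0 + T = T)
l(k) = 4*k
o = 48 (o = (-3 - 3)² - 4*(1 - 1*4) = (-6)² - 4*(1 - 4) = 36 - 4*(-3) = 36 - 1*(-12) = 36 + 12 = 48)
(o*(4 - 1))*K(5, I(0)) = (48*(4 - 1))*3 = (48*3)*3 = 144*3 = 432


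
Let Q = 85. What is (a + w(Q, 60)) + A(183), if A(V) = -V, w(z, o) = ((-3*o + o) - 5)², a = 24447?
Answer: 39889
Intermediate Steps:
w(z, o) = (-5 - 2*o)² (w(z, o) = (-2*o - 5)² = (-5 - 2*o)²)
(a + w(Q, 60)) + A(183) = (24447 + (5 + 2*60)²) - 1*183 = (24447 + (5 + 120)²) - 183 = (24447 + 125²) - 183 = (24447 + 15625) - 183 = 40072 - 183 = 39889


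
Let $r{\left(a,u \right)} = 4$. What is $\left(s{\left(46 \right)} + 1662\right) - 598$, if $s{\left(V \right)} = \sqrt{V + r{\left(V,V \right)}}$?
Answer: $1064 + 5 \sqrt{2} \approx 1071.1$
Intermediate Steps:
$s{\left(V \right)} = \sqrt{4 + V}$ ($s{\left(V \right)} = \sqrt{V + 4} = \sqrt{4 + V}$)
$\left(s{\left(46 \right)} + 1662\right) - 598 = \left(\sqrt{4 + 46} + 1662\right) - 598 = \left(\sqrt{50} + 1662\right) - 598 = \left(5 \sqrt{2} + 1662\right) - 598 = \left(1662 + 5 \sqrt{2}\right) - 598 = 1064 + 5 \sqrt{2}$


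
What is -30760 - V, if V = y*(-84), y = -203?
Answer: -47812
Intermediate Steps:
V = 17052 (V = -203*(-84) = 17052)
-30760 - V = -30760 - 1*17052 = -30760 - 17052 = -47812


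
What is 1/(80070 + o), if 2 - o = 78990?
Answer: 1/1082 ≈ 0.00092421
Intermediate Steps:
o = -78988 (o = 2 - 1*78990 = 2 - 78990 = -78988)
1/(80070 + o) = 1/(80070 - 78988) = 1/1082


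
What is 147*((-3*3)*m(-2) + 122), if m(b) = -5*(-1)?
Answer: 11319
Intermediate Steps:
m(b) = 5
147*((-3*3)*m(-2) + 122) = 147*(-3*3*5 + 122) = 147*(-9*5 + 122) = 147*(-45 + 122) = 147*77 = 11319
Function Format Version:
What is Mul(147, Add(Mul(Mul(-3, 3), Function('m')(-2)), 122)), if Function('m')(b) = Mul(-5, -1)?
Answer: 11319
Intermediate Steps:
Function('m')(b) = 5
Mul(147, Add(Mul(Mul(-3, 3), Function('m')(-2)), 122)) = Mul(147, Add(Mul(Mul(-3, 3), 5), 122)) = Mul(147, Add(Mul(-9, 5), 122)) = Mul(147, Add(-45, 122)) = Mul(147, 77) = 11319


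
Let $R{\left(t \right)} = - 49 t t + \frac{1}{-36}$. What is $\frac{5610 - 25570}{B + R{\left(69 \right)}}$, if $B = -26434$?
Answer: $\frac{718560}{9350029} \approx 0.076851$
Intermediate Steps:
$R{\left(t \right)} = - \frac{1}{36} - 49 t^{2}$ ($R{\left(t \right)} = - 49 t^{2} - \frac{1}{36} = - \frac{1}{36} - 49 t^{2}$)
$\frac{5610 - 25570}{B + R{\left(69 \right)}} = \frac{5610 - 25570}{-26434 - \left(\frac{1}{36} + 49 \cdot 69^{2}\right)} = - \frac{19960}{-26434 - \frac{8398405}{36}} = - \frac{19960}{- \frac{9350029}{36}} = \left(-19960\right) \left(- \frac{36}{9350029}\right) = \frac{718560}{9350029}$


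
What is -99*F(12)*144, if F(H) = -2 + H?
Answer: -142560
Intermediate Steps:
-99*F(12)*144 = -99*(-2 + 12)*144 = -99*10*144 = -990*144 = -142560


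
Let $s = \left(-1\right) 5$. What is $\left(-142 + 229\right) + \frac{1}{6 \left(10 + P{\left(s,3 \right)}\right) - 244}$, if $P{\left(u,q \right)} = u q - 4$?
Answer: $\frac{25925}{298} \approx 86.997$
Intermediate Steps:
$s = -5$
$P{\left(u,q \right)} = -4 + q u$ ($P{\left(u,q \right)} = q u - 4 = -4 + q u$)
$\left(-142 + 229\right) + \frac{1}{6 \left(10 + P{\left(s,3 \right)}\right) - 244} = \left(-142 + 229\right) + \frac{1}{6 \left(10 + \left(-4 + 3 \left(-5\right)\right)\right) - 244} = 87 + \frac{1}{6 \left(10 - 19\right) - 244} = 87 + \frac{1}{6 \left(-9\right) - 244} = 87 + \frac{1}{-54 - 244} = 87 + \frac{1}{-298} = 87 - \frac{1}{298} = \frac{25925}{298}$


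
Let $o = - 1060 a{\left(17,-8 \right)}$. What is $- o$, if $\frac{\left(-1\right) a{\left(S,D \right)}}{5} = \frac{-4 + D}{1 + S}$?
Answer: $\frac{10600}{3} \approx 3533.3$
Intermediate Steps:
$a{\left(S,D \right)} = - \frac{5 \left(-4 + D\right)}{1 + S}$ ($a{\left(S,D \right)} = - 5 \frac{-4 + D}{1 + S} = - \frac{5 \left(-4 + D\right)}{1 + S}$)
$o = - \frac{10600}{3}$ ($o = - 1060 \frac{5 \left(4 - -8\right)}{1 + 17} = - 1060 \frac{5 \left(4 + 8\right)}{18} = - 1060 \cdot 5 \cdot \frac{1}{18} \cdot 12 = \left(-1060\right) \frac{10}{3} = - \frac{10600}{3} \approx -3533.3$)
$- o = \left(-1\right) \left(- \frac{10600}{3}\right) = \frac{10600}{3}$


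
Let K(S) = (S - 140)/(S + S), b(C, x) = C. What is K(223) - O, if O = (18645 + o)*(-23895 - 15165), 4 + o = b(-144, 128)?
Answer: 322231797803/446 ≈ 7.2249e+8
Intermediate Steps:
o = -148 (o = -4 - 144 = -148)
K(S) = (-140 + S)/(2*S) (K(S) = (-140 + S)/((2*S)) = (-140 + S)*(1/(2*S)) = (-140 + S)/(2*S))
O = -722492820 (O = (18645 - 148)*(-23895 - 15165) = 18497*(-39060) = -722492820)
K(223) - O = (½)*(-140 + 223)/223 - 1*(-722492820) = (½)*(1/223)*83 + 722492820 = 83/446 + 722492820 = 322231797803/446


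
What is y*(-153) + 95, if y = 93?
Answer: -14134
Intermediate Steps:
y*(-153) + 95 = 93*(-153) + 95 = -14229 + 95 = -14134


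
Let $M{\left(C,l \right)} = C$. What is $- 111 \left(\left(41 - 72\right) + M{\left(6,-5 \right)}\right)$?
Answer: $2775$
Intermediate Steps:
$- 111 \left(\left(41 - 72\right) + M{\left(6,-5 \right)}\right) = - 111 \left(\left(41 - 72\right) + 6\right) = - 111 \left(-31 + 6\right) = \left(-111\right) \left(-25\right) = 2775$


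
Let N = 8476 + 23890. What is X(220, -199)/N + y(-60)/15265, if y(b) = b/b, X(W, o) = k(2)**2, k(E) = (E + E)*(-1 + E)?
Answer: 138303/247033495 ≈ 0.00055986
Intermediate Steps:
k(E) = 2*E*(-1 + E) (k(E) = (2*E)*(-1 + E) = 2*E*(-1 + E))
X(W, o) = 16 (X(W, o) = (2*2*(-1 + 2))**2 = (2*2*1)**2 = 4**2 = 16)
N = 32366
y(b) = 1
X(220, -199)/N + y(-60)/15265 = 16/32366 + 1/15265 = 16*(1/32366) + 1*(1/15265) = 8/16183 + 1/15265 = 138303/247033495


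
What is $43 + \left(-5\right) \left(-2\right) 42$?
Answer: $463$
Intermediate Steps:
$43 + \left(-5\right) \left(-2\right) 42 = 43 + 10 \cdot 42 = 43 + 420 = 463$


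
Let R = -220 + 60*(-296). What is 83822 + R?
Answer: 65842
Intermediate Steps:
R = -17980 (R = -220 - 17760 = -17980)
83822 + R = 83822 - 17980 = 65842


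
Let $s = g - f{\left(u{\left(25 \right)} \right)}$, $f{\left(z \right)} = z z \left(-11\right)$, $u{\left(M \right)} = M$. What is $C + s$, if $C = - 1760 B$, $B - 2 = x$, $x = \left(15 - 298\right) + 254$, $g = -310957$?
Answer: $-256562$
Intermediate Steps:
$f{\left(z \right)} = - 11 z^{2}$ ($f{\left(z \right)} = z^{2} \left(-11\right) = - 11 z^{2}$)
$x = -29$ ($x = -283 + 254 = -29$)
$B = -27$ ($B = 2 - 29 = -27$)
$s = -304082$ ($s = -310957 - - 11 \cdot 25^{2} = -310957 - \left(-11\right) 625 = -310957 - -6875 = -310957 + 6875 = -304082$)
$C = 47520$ ($C = \left(-1760\right) \left(-27\right) = 47520$)
$C + s = 47520 - 304082 = -256562$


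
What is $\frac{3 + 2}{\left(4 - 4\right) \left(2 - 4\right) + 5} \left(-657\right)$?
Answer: $-657$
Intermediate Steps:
$\frac{3 + 2}{\left(4 - 4\right) \left(2 - 4\right) + 5} \left(-657\right) = \frac{5}{0 \left(-2\right) + 5} \left(-657\right) = \frac{5}{0 + 5} \left(-657\right) = \frac{5}{5} \left(-657\right) = 5 \cdot \frac{1}{5} \left(-657\right) = 1 \left(-657\right) = -657$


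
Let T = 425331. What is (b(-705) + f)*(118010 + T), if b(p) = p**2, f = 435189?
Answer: 506510086974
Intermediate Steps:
(b(-705) + f)*(118010 + T) = ((-705)**2 + 435189)*(118010 + 425331) = (497025 + 435189)*543341 = 932214*543341 = 506510086974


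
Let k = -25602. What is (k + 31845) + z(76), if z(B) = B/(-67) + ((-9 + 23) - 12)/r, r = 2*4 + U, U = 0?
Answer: 1672887/268 ≈ 6242.1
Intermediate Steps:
r = 8 (r = 2*4 + 0 = 8 + 0 = 8)
z(B) = 1/4 - B/67 (z(B) = B/(-67) + ((-9 + 23) - 12)/8 = B*(-1/67) + (14 - 12)*(1/8) = -B/67 + 2*(1/8) = -B/67 + 1/4 = 1/4 - B/67)
(k + 31845) + z(76) = (-25602 + 31845) + (1/4 - 1/67*76) = 6243 + (1/4 - 76/67) = 6243 - 237/268 = 1672887/268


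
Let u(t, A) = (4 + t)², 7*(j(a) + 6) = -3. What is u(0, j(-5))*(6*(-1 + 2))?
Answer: 96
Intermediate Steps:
j(a) = -45/7 (j(a) = -6 + (⅐)*(-3) = -6 - 3/7 = -45/7)
u(0, j(-5))*(6*(-1 + 2)) = (4 + 0)²*(6*(-1 + 2)) = 4²*(6*1) = 16*6 = 96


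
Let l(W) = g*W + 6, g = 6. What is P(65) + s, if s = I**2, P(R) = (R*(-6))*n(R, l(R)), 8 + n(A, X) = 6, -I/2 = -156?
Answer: 98124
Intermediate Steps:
I = 312 (I = -2*(-156) = 312)
l(W) = 6 + 6*W (l(W) = 6*W + 6 = 6 + 6*W)
n(A, X) = -2 (n(A, X) = -8 + 6 = -2)
P(R) = 12*R (P(R) = (R*(-6))*(-2) = -6*R*(-2) = 12*R)
s = 97344 (s = 312**2 = 97344)
P(65) + s = 12*65 + 97344 = 780 + 97344 = 98124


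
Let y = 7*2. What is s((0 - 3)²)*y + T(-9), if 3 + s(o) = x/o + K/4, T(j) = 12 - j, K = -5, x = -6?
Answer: -287/6 ≈ -47.833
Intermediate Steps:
s(o) = -17/4 - 6/o (s(o) = -3 + (-6/o - 5/4) = -3 + (-5/4 - 6/o) = -17/4 - 6/o)
y = 14
s((0 - 3)²)*y + T(-9) = (-17/4 - 6/(0 - 3)²)*14 + (12 - 1*(-9)) = (-17/4 - 6/((-3)²))*14 + (12 + 9) = (-17/4 - 6/9)*14 + 21 = (-17/4 - 6*⅑)*14 + 21 = (-17/4 - ⅔)*14 + 21 = -59/12*14 + 21 = -413/6 + 21 = -287/6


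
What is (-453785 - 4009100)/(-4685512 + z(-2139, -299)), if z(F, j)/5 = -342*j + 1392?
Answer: 4462885/4167262 ≈ 1.0709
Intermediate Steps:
z(F, j) = 6960 - 1710*j (z(F, j) = 5*(-342*j + 1392) = 5*(1392 - 342*j) = 6960 - 1710*j)
(-453785 - 4009100)/(-4685512 + z(-2139, -299)) = (-453785 - 4009100)/(-4685512 + (6960 - 1710*(-299))) = -4462885/(-4685512 + (6960 + 511290)) = -4462885/(-4685512 + 518250) = -4462885/(-4167262) = -4462885*(-1/4167262) = 4462885/4167262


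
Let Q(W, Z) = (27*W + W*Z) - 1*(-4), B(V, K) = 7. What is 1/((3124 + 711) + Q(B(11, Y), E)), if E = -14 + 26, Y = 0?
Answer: 1/4112 ≈ 0.00024319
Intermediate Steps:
E = 12
Q(W, Z) = 4 + 27*W + W*Z (Q(W, Z) = (27*W + W*Z) + 4 = 4 + 27*W + W*Z)
1/((3124 + 711) + Q(B(11, Y), E)) = 1/((3124 + 711) + (4 + 27*7 + 7*12)) = 1/(3835 + (4 + 189 + 84)) = 1/(3835 + 277) = 1/4112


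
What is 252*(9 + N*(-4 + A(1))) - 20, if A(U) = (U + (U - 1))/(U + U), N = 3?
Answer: -398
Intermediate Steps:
A(U) = (-1 + 2*U)/(2*U) (A(U) = (U + (-1 + U))/((2*U)) = (-1 + 2*U)*(1/(2*U)) = (-1 + 2*U)/(2*U))
252*(9 + N*(-4 + A(1))) - 20 = 252*(9 + 3*(-4 + (-1/2 + 1)/1)) - 20 = 252*(9 + 3*(-4 + 1*(1/2))) - 20 = 252*(9 + 3*(-4 + 1/2)) - 20 = 252*(9 + 3*(-7/2)) - 20 = 252*(9 - 21/2) - 20 = 252*(-3/2) - 20 = -378 - 20 = -398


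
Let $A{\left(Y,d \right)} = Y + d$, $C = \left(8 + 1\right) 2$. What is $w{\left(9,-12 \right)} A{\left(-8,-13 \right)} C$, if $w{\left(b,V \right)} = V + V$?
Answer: $9072$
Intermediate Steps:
$w{\left(b,V \right)} = 2 V$
$C = 18$ ($C = 9 \cdot 2 = 18$)
$w{\left(9,-12 \right)} A{\left(-8,-13 \right)} C = 2 \left(-12\right) \left(-8 - 13\right) 18 = \left(-24\right) \left(-21\right) 18 = 504 \cdot 18 = 9072$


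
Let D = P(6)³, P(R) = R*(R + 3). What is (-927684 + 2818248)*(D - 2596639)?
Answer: -4611416444700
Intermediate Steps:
P(R) = R*(3 + R)
D = 157464 (D = (6*(3 + 6))³ = (6*9)³ = 54³ = 157464)
(-927684 + 2818248)*(D - 2596639) = (-927684 + 2818248)*(157464 - 2596639) = 1890564*(-2439175) = -4611416444700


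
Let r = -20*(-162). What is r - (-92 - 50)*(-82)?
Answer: -8404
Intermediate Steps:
r = 3240
r - (-92 - 50)*(-82) = 3240 - (-92 - 50)*(-82) = 3240 - (-142)*(-82) = 3240 - 1*11644 = 3240 - 11644 = -8404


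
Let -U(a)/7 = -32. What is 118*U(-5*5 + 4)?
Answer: 26432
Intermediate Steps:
U(a) = 224 (U(a) = -7*(-32) = 224)
118*U(-5*5 + 4) = 118*224 = 26432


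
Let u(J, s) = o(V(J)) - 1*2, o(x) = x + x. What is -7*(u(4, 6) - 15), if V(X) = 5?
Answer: 49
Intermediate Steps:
o(x) = 2*x
u(J, s) = 8 (u(J, s) = 2*5 - 1*2 = 10 - 2 = 8)
-7*(u(4, 6) - 15) = -7*(8 - 15) = -7*(-7) = 49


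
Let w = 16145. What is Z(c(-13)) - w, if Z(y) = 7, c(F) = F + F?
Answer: -16138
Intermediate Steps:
c(F) = 2*F
Z(c(-13)) - w = 7 - 1*16145 = 7 - 16145 = -16138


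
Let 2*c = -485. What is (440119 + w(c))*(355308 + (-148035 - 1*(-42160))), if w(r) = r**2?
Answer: 497793687533/4 ≈ 1.2445e+11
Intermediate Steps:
c = -485/2 (c = (1/2)*(-485) = -485/2 ≈ -242.50)
(440119 + w(c))*(355308 + (-148035 - 1*(-42160))) = (440119 + (-485/2)**2)*(355308 + (-148035 - 1*(-42160))) = (440119 + 235225/4)*(355308 + (-148035 + 42160)) = 1995701*(355308 - 105875)/4 = (1995701/4)*249433 = 497793687533/4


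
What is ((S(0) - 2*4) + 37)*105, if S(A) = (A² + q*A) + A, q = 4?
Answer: 3045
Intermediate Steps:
S(A) = A² + 5*A (S(A) = (A² + 4*A) + A = A² + 5*A)
((S(0) - 2*4) + 37)*105 = ((0*(5 + 0) - 2*4) + 37)*105 = ((0*5 - 8) + 37)*105 = ((0 - 8) + 37)*105 = (-8 + 37)*105 = 29*105 = 3045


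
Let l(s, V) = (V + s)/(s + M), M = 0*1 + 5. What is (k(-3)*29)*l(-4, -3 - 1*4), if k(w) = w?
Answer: 957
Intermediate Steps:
M = 5 (M = 0 + 5 = 5)
l(s, V) = (V + s)/(5 + s) (l(s, V) = (V + s)/(s + 5) = (V + s)/(5 + s))
(k(-3)*29)*l(-4, -3 - 1*4) = (-3*29)*(((-3 - 1*4) - 4)/(5 - 4)) = -87*((-3 - 4) - 4)/1 = -87*(-7 - 4) = -87*(-11) = 957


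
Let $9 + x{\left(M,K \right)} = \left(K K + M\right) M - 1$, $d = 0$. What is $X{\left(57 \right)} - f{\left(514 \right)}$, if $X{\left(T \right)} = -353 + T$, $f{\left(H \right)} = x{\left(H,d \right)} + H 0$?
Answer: $-264482$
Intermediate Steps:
$x{\left(M,K \right)} = -10 + M \left(M + K^{2}\right)$ ($x{\left(M,K \right)} = -9 + \left(\left(K K + M\right) M - 1\right) = -9 + \left(\left(K^{2} + M\right) M - 1\right) = -9 + \left(\left(M + K^{2}\right) M - 1\right) = -9 + \left(M \left(M + K^{2}\right) - 1\right) = -9 + \left(-1 + M \left(M + K^{2}\right)\right) = -10 + M \left(M + K^{2}\right)$)
$f{\left(H \right)} = -10 + H^{2}$ ($f{\left(H \right)} = \left(-10 + H^{2} + H 0^{2}\right) + H 0 = \left(-10 + H^{2} + H 0\right) + 0 = \left(-10 + H^{2} + 0\right) + 0 = \left(-10 + H^{2}\right) + 0 = -10 + H^{2}$)
$X{\left(57 \right)} - f{\left(514 \right)} = \left(-353 + 57\right) - \left(-10 + 514^{2}\right) = -296 - \left(-10 + 264196\right) = -296 - 264186 = -264482$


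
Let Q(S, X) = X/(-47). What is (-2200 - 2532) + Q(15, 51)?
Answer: -222455/47 ≈ -4733.1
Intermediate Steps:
Q(S, X) = -X/47 (Q(S, X) = X*(-1/47) = -X/47)
(-2200 - 2532) + Q(15, 51) = (-2200 - 2532) - 1/47*51 = -4732 - 51/47 = -222455/47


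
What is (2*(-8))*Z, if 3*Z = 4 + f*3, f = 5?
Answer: -304/3 ≈ -101.33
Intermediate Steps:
Z = 19/3 (Z = (4 + 5*3)/3 = (4 + 15)/3 = (⅓)*19 = 19/3 ≈ 6.3333)
(2*(-8))*Z = (2*(-8))*(19/3) = -16*19/3 = -304/3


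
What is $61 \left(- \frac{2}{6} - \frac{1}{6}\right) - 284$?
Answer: $- \frac{629}{2} \approx -314.5$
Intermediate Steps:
$61 \left(- \frac{2}{6} - \frac{1}{6}\right) - 284 = 61 \left(\left(-2\right) \frac{1}{6} - \frac{1}{6}\right) - 284 = 61 \left(- \frac{1}{3} - \frac{1}{6}\right) - 284 = 61 \left(- \frac{1}{2}\right) - 284 = - \frac{61}{2} - 284 = - \frac{629}{2}$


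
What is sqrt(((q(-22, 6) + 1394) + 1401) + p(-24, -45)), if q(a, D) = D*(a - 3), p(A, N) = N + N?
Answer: sqrt(2555) ≈ 50.547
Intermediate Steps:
p(A, N) = 2*N
q(a, D) = D*(-3 + a)
sqrt(((q(-22, 6) + 1394) + 1401) + p(-24, -45)) = sqrt(((6*(-3 - 22) + 1394) + 1401) + 2*(-45)) = sqrt(((6*(-25) + 1394) + 1401) - 90) = sqrt(((-150 + 1394) + 1401) - 90) = sqrt((1244 + 1401) - 90) = sqrt(2645 - 90) = sqrt(2555)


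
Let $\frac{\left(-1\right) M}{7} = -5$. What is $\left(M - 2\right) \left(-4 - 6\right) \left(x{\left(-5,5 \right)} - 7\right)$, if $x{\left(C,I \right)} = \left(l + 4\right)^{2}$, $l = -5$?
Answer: $1980$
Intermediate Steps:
$x{\left(C,I \right)} = 1$ ($x{\left(C,I \right)} = \left(-5 + 4\right)^{2} = \left(-1\right)^{2} = 1$)
$M = 35$ ($M = \left(-7\right) \left(-5\right) = 35$)
$\left(M - 2\right) \left(-4 - 6\right) \left(x{\left(-5,5 \right)} - 7\right) = \left(35 - 2\right) \left(-4 - 6\right) \left(1 - 7\right) = 33 \left(-10\right) \left(-6\right) = \left(-330\right) \left(-6\right) = 1980$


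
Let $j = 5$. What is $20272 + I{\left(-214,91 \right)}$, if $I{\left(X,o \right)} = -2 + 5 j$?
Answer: $20295$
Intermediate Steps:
$I{\left(X,o \right)} = 23$ ($I{\left(X,o \right)} = -2 + 5 \cdot 5 = -2 + 25 = 23$)
$20272 + I{\left(-214,91 \right)} = 20272 + 23 = 20295$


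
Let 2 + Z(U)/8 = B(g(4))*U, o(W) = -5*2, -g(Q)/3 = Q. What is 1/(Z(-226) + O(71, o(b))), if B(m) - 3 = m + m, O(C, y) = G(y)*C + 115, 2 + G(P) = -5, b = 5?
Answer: 1/37570 ≈ 2.6617e-5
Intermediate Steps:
g(Q) = -3*Q
G(P) = -7 (G(P) = -2 - 5 = -7)
o(W) = -10
O(C, y) = 115 - 7*C (O(C, y) = -7*C + 115 = 115 - 7*C)
B(m) = 3 + 2*m (B(m) = 3 + (m + m) = 3 + 2*m)
Z(U) = -16 - 168*U (Z(U) = -16 + 8*((3 + 2*(-3*4))*U) = -16 + 8*((3 + 2*(-12))*U) = -16 + 8*((3 - 24)*U) = -16 + 8*(-21*U) = -16 - 168*U)
1/(Z(-226) + O(71, o(b))) = 1/((-16 - 168*(-226)) + (115 - 7*71)) = 1/((-16 + 37968) + (115 - 497)) = 1/(37952 - 382) = 1/37570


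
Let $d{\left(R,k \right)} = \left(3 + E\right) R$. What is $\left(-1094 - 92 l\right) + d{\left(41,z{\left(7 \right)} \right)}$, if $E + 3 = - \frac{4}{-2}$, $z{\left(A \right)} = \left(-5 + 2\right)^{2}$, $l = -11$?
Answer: $0$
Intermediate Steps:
$z{\left(A \right)} = 9$ ($z{\left(A \right)} = \left(-3\right)^{2} = 9$)
$E = -1$ ($E = -3 - \frac{4}{-2} = -3 - -2 = -3 + 2 = -1$)
$d{\left(R,k \right)} = 2 R$ ($d{\left(R,k \right)} = \left(3 - 1\right) R = 2 R$)
$\left(-1094 - 92 l\right) + d{\left(41,z{\left(7 \right)} \right)} = \left(-1094 - -1012\right) + 2 \cdot 41 = \left(-1094 + 1012\right) + 82 = -82 + 82 = 0$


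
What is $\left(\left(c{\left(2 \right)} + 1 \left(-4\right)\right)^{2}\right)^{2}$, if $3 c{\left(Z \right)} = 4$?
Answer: $\frac{4096}{81} \approx 50.568$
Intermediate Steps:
$c{\left(Z \right)} = \frac{4}{3}$ ($c{\left(Z \right)} = \frac{1}{3} \cdot 4 = \frac{4}{3}$)
$\left(\left(c{\left(2 \right)} + 1 \left(-4\right)\right)^{2}\right)^{2} = \left(\left(\frac{4}{3} + 1 \left(-4\right)\right)^{2}\right)^{2} = \left(\left(\frac{4}{3} - 4\right)^{2}\right)^{2} = \left(\left(- \frac{8}{3}\right)^{2}\right)^{2} = \left(\frac{64}{9}\right)^{2} = \frac{4096}{81}$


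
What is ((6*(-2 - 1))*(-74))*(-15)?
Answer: -19980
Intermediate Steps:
((6*(-2 - 1))*(-74))*(-15) = ((6*(-3))*(-74))*(-15) = -18*(-74)*(-15) = 1332*(-15) = -19980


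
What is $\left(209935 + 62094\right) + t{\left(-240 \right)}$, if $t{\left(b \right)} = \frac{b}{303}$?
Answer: $\frac{27474849}{101} \approx 2.7203 \cdot 10^{5}$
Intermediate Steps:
$t{\left(b \right)} = \frac{b}{303}$ ($t{\left(b \right)} = b \frac{1}{303} = \frac{b}{303}$)
$\left(209935 + 62094\right) + t{\left(-240 \right)} = \left(209935 + 62094\right) + \frac{1}{303} \left(-240\right) = 272029 - \frac{80}{101} = \frac{27474849}{101}$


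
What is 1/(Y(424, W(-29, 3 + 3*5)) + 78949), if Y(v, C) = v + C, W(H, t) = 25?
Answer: 1/79398 ≈ 1.2595e-5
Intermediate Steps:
Y(v, C) = C + v
1/(Y(424, W(-29, 3 + 3*5)) + 78949) = 1/((25 + 424) + 78949) = 1/(449 + 78949) = 1/79398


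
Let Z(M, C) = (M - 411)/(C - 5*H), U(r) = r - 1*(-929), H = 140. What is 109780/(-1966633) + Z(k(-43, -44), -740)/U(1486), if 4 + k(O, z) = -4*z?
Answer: -381300902713/6839162920800 ≈ -0.055753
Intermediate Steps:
k(O, z) = -4 - 4*z
U(r) = 929 + r (U(r) = r + 929 = 929 + r)
Z(M, C) = (-411 + M)/(-700 + C) (Z(M, C) = (M - 411)/(C - 5*140) = (-411 + M)/(C - 700) = (-411 + M)/(-700 + C))
109780/(-1966633) + Z(k(-43, -44), -740)/U(1486) = 109780/(-1966633) + ((-411 + (-4 - 4*(-44)))/(-700 - 740))/(929 + 1486) = 109780*(-1/1966633) + ((-411 + (-4 + 176))/(-1440))/2415 = -109780/1966633 - (-411 + 172)/1440*(1/2415) = -109780/1966633 - 1/1440*(-239)*(1/2415) = -109780/1966633 + (239/1440)*(1/2415) = -109780/1966633 + 239/3477600 = -381300902713/6839162920800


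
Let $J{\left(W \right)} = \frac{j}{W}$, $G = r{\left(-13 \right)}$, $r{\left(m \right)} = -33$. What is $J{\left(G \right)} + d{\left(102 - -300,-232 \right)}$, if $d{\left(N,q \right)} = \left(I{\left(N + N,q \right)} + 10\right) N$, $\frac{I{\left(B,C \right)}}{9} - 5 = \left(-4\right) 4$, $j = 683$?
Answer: $- \frac{1181357}{33} \approx -35799.0$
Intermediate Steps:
$G = -33$
$I{\left(B,C \right)} = -99$ ($I{\left(B,C \right)} = 45 + 9 \left(\left(-4\right) 4\right) = 45 + 9 \left(-16\right) = 45 - 144 = -99$)
$J{\left(W \right)} = \frac{683}{W}$
$d{\left(N,q \right)} = - 89 N$ ($d{\left(N,q \right)} = \left(-99 + 10\right) N = - 89 N$)
$J{\left(G \right)} + d{\left(102 - -300,-232 \right)} = \frac{683}{-33} - 89 \left(102 - -300\right) = 683 \left(- \frac{1}{33}\right) - 89 \left(102 + 300\right) = - \frac{683}{33} - 35778 = - \frac{1181357}{33}$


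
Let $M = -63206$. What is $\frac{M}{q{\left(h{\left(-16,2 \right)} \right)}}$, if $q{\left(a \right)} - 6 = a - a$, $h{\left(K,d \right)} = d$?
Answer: $- \frac{31603}{3} \approx -10534.0$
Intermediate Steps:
$q{\left(a \right)} = 6$ ($q{\left(a \right)} = 6 + \left(a - a\right) = 6 + 0 = 6$)
$\frac{M}{q{\left(h{\left(-16,2 \right)} \right)}} = - \frac{63206}{6} = \left(-63206\right) \frac{1}{6} = - \frac{31603}{3}$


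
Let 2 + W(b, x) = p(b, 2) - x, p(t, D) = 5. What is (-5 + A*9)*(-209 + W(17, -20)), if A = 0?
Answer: 930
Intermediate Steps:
W(b, x) = 3 - x (W(b, x) = -2 + (5 - x) = 3 - x)
(-5 + A*9)*(-209 + W(17, -20)) = (-5 + 0*9)*(-209 + (3 - 1*(-20))) = (-5 + 0)*(-209 + (3 + 20)) = -5*(-209 + 23) = -5*(-186) = 930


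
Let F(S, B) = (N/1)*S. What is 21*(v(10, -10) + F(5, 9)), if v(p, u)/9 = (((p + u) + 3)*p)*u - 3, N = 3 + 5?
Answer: -56427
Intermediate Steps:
N = 8
F(S, B) = 8*S (F(S, B) = (8/1)*S = (1*8)*S = 8*S)
v(p, u) = -27 + 9*p*u*(3 + p + u) (v(p, u) = 9*((((p + u) + 3)*p)*u - 3) = 9*(((3 + p + u)*p)*u - 3) = 9*((p*(3 + p + u))*u - 3) = 9*(p*u*(3 + p + u) - 3) = 9*(-3 + p*u*(3 + p + u)) = -27 + 9*p*u*(3 + p + u))
21*(v(10, -10) + F(5, 9)) = 21*((-27 + 9*10*(-10)² + 9*(-10)*10² + 27*10*(-10)) + 8*5) = 21*((-27 + 9*10*100 + 9*(-10)*100 - 2700) + 40) = 21*((-27 + 9000 - 9000 - 2700) + 40) = 21*(-2727 + 40) = 21*(-2687) = -56427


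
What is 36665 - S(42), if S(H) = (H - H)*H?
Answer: 36665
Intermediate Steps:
S(H) = 0 (S(H) = 0*H = 0)
36665 - S(42) = 36665 - 1*0 = 36665 + 0 = 36665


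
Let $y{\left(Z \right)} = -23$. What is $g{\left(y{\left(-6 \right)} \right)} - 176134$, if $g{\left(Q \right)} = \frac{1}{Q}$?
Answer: $- \frac{4051083}{23} \approx -1.7613 \cdot 10^{5}$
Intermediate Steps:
$g{\left(y{\left(-6 \right)} \right)} - 176134 = \frac{1}{-23} - 176134 = - \frac{1}{23} - 176134 = - \frac{4051083}{23}$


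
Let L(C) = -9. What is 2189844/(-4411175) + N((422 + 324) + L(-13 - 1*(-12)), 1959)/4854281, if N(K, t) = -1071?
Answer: -10634842490589/21413082990175 ≈ -0.49665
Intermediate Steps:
2189844/(-4411175) + N((422 + 324) + L(-13 - 1*(-12)), 1959)/4854281 = 2189844/(-4411175) - 1071/4854281 = 2189844*(-1/4411175) - 1071*1/4854281 = -2189844/4411175 - 1071/4854281 = -10634842490589/21413082990175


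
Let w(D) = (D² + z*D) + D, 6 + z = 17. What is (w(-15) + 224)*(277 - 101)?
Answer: 47344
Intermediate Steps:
z = 11 (z = -6 + 17 = 11)
w(D) = D² + 12*D (w(D) = (D² + 11*D) + D = D² + 12*D)
(w(-15) + 224)*(277 - 101) = (-15*(12 - 15) + 224)*(277 - 101) = (-15*(-3) + 224)*176 = (45 + 224)*176 = 269*176 = 47344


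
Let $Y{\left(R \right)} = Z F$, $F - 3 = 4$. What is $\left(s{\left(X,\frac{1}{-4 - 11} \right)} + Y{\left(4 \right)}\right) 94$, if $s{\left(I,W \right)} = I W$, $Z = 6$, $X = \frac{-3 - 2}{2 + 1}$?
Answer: $\frac{35626}{9} \approx 3958.4$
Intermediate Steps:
$F = 7$ ($F = 3 + 4 = 7$)
$X = - \frac{5}{3} \approx -1.6667$
$Y{\left(R \right)} = 42$ ($Y{\left(R \right)} = 6 \cdot 7 = 42$)
$\left(s{\left(X,\frac{1}{-4 - 11} \right)} + Y{\left(4 \right)}\right) 94 = \left(- \frac{5}{3 \left(-4 - 11\right)} + 42\right) 94 = \left(- \frac{5}{3 \left(-15\right)} + 42\right) 94 = \left(\left(- \frac{5}{3}\right) \left(- \frac{1}{15}\right) + 42\right) 94 = \left(\frac{1}{9} + 42\right) 94 = \frac{379}{9} \cdot 94 = \frac{35626}{9}$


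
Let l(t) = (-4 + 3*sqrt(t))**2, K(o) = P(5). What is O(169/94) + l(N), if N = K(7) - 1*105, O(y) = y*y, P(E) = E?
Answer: -7782463/8836 - 240*I ≈ -880.77 - 240.0*I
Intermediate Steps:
K(o) = 5
O(y) = y**2
N = -100 (N = 5 - 1*105 = 5 - 105 = -100)
O(169/94) + l(N) = (169/94)**2 + (-4 + 3*sqrt(-100))**2 = (169*(1/94))**2 + (-4 + 3*(10*I))**2 = (169/94)**2 + (-4 + 30*I)**2 = 28561/8836 + (-4 + 30*I)**2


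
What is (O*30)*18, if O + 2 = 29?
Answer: 14580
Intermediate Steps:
O = 27 (O = -2 + 29 = 27)
(O*30)*18 = (27*30)*18 = 810*18 = 14580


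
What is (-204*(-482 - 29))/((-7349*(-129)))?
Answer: 34748/316007 ≈ 0.10996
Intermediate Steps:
(-204*(-482 - 29))/((-7349*(-129))) = -204*(-511)/948021 = 104244*(1/948021) = 34748/316007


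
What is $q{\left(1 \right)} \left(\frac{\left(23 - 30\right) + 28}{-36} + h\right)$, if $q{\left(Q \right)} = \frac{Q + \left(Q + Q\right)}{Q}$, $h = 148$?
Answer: $\frac{1769}{4} \approx 442.25$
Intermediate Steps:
$q{\left(Q \right)} = 3$ ($q{\left(Q \right)} = \frac{Q + 2 Q}{Q} = \frac{3 Q}{Q} = 3$)
$q{\left(1 \right)} \left(\frac{\left(23 - 30\right) + 28}{-36} + h\right) = 3 \left(\frac{\left(23 - 30\right) + 28}{-36} + 148\right) = 3 \left(\left(-7 + 28\right) \left(- \frac{1}{36}\right) + 148\right) = 3 \left(21 \left(- \frac{1}{36}\right) + 148\right) = 3 \left(- \frac{7}{12} + 148\right) = 3 \cdot \frac{1769}{12} = \frac{1769}{4}$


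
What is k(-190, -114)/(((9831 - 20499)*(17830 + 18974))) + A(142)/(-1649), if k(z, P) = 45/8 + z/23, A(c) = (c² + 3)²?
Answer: -29381803413092313707/119128728845952 ≈ -2.4664e+5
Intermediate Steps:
A(c) = (3 + c²)²
k(z, P) = 45/8 + z/23 (k(z, P) = 45*(⅛) + z*(1/23) = 45/8 + z/23)
k(-190, -114)/(((9831 - 20499)*(17830 + 18974))) + A(142)/(-1649) = (45/8 + (1/23)*(-190))/(((9831 - 20499)*(17830 + 18974))) + (3 + 142²)²/(-1649) = (45/8 - 190/23)/((-10668*36804)) + (3 + 20164)²*(-1/1649) = -485/184/(-392625072) + 20167²*(-1/1649) = -485/184*(-1/392625072) + 406707889*(-1/1649) = 485/72243013248 - 406707889/1649 = -29381803413092313707/119128728845952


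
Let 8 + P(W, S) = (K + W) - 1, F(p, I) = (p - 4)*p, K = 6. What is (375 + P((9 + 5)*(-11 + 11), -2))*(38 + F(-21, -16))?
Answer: 209436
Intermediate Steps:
F(p, I) = p*(-4 + p) (F(p, I) = (-4 + p)*p = p*(-4 + p))
P(W, S) = -3 + W (P(W, S) = -8 + ((6 + W) - 1) = -8 + (5 + W) = -3 + W)
(375 + P((9 + 5)*(-11 + 11), -2))*(38 + F(-21, -16)) = (375 + (-3 + (9 + 5)*(-11 + 11)))*(38 - 21*(-4 - 21)) = (375 + (-3 + 14*0))*(38 - 21*(-25)) = (375 + (-3 + 0))*(38 + 525) = (375 - 3)*563 = 372*563 = 209436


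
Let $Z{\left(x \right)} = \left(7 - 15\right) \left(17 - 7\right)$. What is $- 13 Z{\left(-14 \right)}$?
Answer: $1040$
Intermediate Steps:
$Z{\left(x \right)} = -80$ ($Z{\left(x \right)} = \left(-8\right) 10 = -80$)
$- 13 Z{\left(-14 \right)} = \left(-13\right) \left(-80\right) = 1040$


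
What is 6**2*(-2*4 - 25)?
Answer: -1188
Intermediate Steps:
6**2*(-2*4 - 25) = 36*(-8 - 25) = 36*(-33) = -1188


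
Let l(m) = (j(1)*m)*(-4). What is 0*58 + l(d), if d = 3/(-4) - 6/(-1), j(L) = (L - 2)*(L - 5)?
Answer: -84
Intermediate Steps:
j(L) = (-5 + L)*(-2 + L) (j(L) = (-2 + L)*(-5 + L) = (-5 + L)*(-2 + L))
d = 21/4 (d = 3*(-¼) - 6*(-1) = -¾ + 6 = 21/4 ≈ 5.2500)
l(m) = -16*m (l(m) = ((10 + 1² - 7*1)*m)*(-4) = ((10 + 1 - 7)*m)*(-4) = (4*m)*(-4) = -16*m)
0*58 + l(d) = 0*58 - 16*21/4 = 0 - 84 = -84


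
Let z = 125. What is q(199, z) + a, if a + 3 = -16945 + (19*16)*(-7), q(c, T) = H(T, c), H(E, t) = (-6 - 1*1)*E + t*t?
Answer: 19650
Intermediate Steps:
H(E, t) = t² - 7*E (H(E, t) = (-6 - 1)*E + t² = -7*E + t² = t² - 7*E)
q(c, T) = c² - 7*T
a = -19076 (a = -3 + (-16945 + (19*16)*(-7)) = -3 + (-16945 + 304*(-7)) = -3 + (-16945 - 2128) = -3 - 19073 = -19076)
q(199, z) + a = (199² - 7*125) - 19076 = (39601 - 875) - 19076 = 38726 - 19076 = 19650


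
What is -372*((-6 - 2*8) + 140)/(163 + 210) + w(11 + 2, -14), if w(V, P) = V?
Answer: -39047/373 ≈ -104.68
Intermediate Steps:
-372*((-6 - 2*8) + 140)/(163 + 210) + w(11 + 2, -14) = -372*((-6 - 2*8) + 140)/(163 + 210) + (11 + 2) = -372*((-6 - 16) + 140)/373 + 13 = -372*(-22 + 140)/373 + 13 = -43896/373 + 13 = -39047/373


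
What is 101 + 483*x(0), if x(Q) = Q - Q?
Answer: 101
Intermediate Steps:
x(Q) = 0
101 + 483*x(0) = 101 + 483*0 = 101 + 0 = 101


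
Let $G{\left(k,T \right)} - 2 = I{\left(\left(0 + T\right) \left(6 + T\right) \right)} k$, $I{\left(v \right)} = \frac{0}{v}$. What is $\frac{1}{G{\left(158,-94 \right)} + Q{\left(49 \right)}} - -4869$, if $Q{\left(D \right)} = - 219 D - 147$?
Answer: $\frac{52955243}{10876} \approx 4869.0$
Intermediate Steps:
$Q{\left(D \right)} = -147 - 219 D$
$I{\left(v \right)} = 0$
$G{\left(k,T \right)} = 2$ ($G{\left(k,T \right)} = 2 + 0 k = 2 + 0 = 2$)
$\frac{1}{G{\left(158,-94 \right)} + Q{\left(49 \right)}} - -4869 = \frac{1}{2 - 10878} - -4869 = \frac{1}{2 - 10878} + 4869 = \frac{1}{-10876} + 4869 = - \frac{1}{10876} + 4869 = \frac{52955243}{10876}$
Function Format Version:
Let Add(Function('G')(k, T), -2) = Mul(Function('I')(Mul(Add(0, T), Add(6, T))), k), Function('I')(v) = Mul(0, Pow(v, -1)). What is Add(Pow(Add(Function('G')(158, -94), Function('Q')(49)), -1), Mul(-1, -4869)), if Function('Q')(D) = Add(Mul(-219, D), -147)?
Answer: Rational(52955243, 10876) ≈ 4869.0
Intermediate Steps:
Function('Q')(D) = Add(-147, Mul(-219, D))
Function('I')(v) = 0
Function('G')(k, T) = 2 (Function('G')(k, T) = Add(2, Mul(0, k)) = Add(2, 0) = 2)
Add(Pow(Add(Function('G')(158, -94), Function('Q')(49)), -1), Mul(-1, -4869)) = Add(Pow(Add(2, Add(-147, Mul(-219, 49))), -1), Mul(-1, -4869)) = Add(Pow(Add(2, Add(-147, -10731)), -1), 4869) = Add(Pow(Add(2, -10878), -1), 4869) = Add(Pow(-10876, -1), 4869) = Add(Rational(-1, 10876), 4869) = Rational(52955243, 10876)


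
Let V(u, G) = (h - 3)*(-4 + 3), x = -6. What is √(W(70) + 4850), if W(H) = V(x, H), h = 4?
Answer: √4849 ≈ 69.635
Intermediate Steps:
V(u, G) = -1 (V(u, G) = (4 - 3)*(-4 + 3) = 1*(-1) = -1)
W(H) = -1
√(W(70) + 4850) = √(-1 + 4850) = √4849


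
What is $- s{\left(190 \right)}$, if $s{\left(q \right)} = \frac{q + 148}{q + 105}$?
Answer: $- \frac{338}{295} \approx -1.1458$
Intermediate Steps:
$s{\left(q \right)} = \frac{148 + q}{105 + q}$
$- s{\left(190 \right)} = - \frac{148 + 190}{105 + 190} = - \frac{338}{295}$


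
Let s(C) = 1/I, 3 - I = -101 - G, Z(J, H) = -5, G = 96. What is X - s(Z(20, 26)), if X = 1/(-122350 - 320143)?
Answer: -442693/88498600 ≈ -0.0050023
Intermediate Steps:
X = -1/442493 (X = 1/(-442493) = -1/442493 ≈ -2.2599e-6)
I = 200 (I = 3 - (-101 - 1*96) = 3 - (-101 - 96) = 3 - 1*(-197) = 3 + 197 = 200)
s(C) = 1/200
X - s(Z(20, 26)) = -1/442493 - 1*1/200 = -1/442493 - 1/200 = -442693/88498600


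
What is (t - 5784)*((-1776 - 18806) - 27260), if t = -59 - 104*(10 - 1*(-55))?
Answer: 602952726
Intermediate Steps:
t = -6819 (t = -59 - 104*(10 + 55) = -59 - 104*65 = -59 - 6760 = -6819)
(t - 5784)*((-1776 - 18806) - 27260) = (-6819 - 5784)*((-1776 - 18806) - 27260) = -12603*(-20582 - 27260) = -12603*(-47842) = 602952726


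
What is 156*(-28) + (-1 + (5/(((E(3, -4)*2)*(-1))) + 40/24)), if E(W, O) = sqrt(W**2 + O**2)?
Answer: -26207/6 ≈ -4367.8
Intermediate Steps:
E(W, O) = sqrt(O**2 + W**2)
156*(-28) + (-1 + (5/(((E(3, -4)*2)*(-1))) + 40/24)) = 156*(-28) + (-1 + (5/(((sqrt((-4)**2 + 3**2)*2)*(-1))) + 40/24)) = -4368 + (-1 + (5/(((sqrt(16 + 9)*2)*(-1))) + 40*(1/24))) = -4368 + (-1 + (5/(((sqrt(25)*2)*(-1))) + 5/3)) = -4368 + (-1 + (5/(((5*2)*(-1))) + 5/3)) = -4368 + (-1 + (5/((10*(-1))) + 5/3)) = -4368 + (-1 + (5/(-10) + 5/3)) = -4368 + (-1 + (5*(-1/10) + 5/3)) = -4368 + (-1 + (-1/2 + 5/3)) = -4368 + (-1 + 7/6) = -4368 + 1/6 = -26207/6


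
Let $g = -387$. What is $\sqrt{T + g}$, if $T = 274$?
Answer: $i \sqrt{113} \approx 10.63 i$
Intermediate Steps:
$\sqrt{T + g} = \sqrt{274 - 387} = \sqrt{-113} = i \sqrt{113}$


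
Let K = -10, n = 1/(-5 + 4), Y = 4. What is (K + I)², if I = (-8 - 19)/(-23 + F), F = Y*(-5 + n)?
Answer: 196249/2209 ≈ 88.841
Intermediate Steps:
n = -1 (n = 1/(-1) = -1)
F = -24 (F = 4*(-5 - 1) = 4*(-6) = -24)
I = 27/47 (I = (-8 - 19)/(-23 - 24) = -27/(-47) = -27*(-1/47) = 27/47 ≈ 0.57447)
(K + I)² = (-10 + 27/47)² = (-443/47)² = 196249/2209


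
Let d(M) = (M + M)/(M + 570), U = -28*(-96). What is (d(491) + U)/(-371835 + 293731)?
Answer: -1426475/41434172 ≈ -0.034428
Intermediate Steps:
U = 2688
d(M) = 2*M/(570 + M) (d(M) = (2*M)/(570 + M) = 2*M/(570 + M))
(d(491) + U)/(-371835 + 293731) = (2*491/(570 + 491) + 2688)/(-371835 + 293731) = (2*491/1061 + 2688)/(-78104) = (2*491*(1/1061) + 2688)*(-1/78104) = (982/1061 + 2688)*(-1/78104) = (2852950/1061)*(-1/78104) = -1426475/41434172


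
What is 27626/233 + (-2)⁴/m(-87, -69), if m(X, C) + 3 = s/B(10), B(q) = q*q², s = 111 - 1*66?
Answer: 15581366/137703 ≈ 113.15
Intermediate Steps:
s = 45 (s = 111 - 66 = 45)
B(q) = q³
m(X, C) = -591/200 (m(X, C) = -3 + 45/(10³) = -3 + 45/1000 = -3 + 45*(1/1000) = -3 + 9/200 = -591/200)
27626/233 + (-2)⁴/m(-87, -69) = 27626/233 + (-2)⁴/(-591/200) = 27626*(1/233) + 16*(-200/591) = 27626/233 - 3200/591 = 15581366/137703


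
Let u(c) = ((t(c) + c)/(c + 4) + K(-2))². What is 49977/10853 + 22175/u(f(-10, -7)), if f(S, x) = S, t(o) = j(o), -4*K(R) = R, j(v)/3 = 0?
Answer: 8672396013/1834157 ≈ 4728.3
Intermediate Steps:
j(v) = 0 (j(v) = 3*0 = 0)
K(R) = -R/4
t(o) = 0
u(c) = (½ + c/(4 + c))² (u(c) = ((0 + c)/(c + 4) - ¼*(-2))² = (c/(4 + c) + ½)² = (½ + c/(4 + c))²)
49977/10853 + 22175/u(f(-10, -7)) = 49977/10853 + 22175/(((4 + 3*(-10))²/(4*(4 - 10)²))) = 49977*(1/10853) + 22175/(((¼)*(4 - 30)²/(-6)²)) = 49977/10853 + 22175/(((¼)*(1/36)*(-26)²)) = 49977/10853 + 22175/(((¼)*(1/36)*676)) = 49977/10853 + 22175/(169/36) = 49977/10853 + 22175*(36/169) = 49977/10853 + 798300/169 = 8672396013/1834157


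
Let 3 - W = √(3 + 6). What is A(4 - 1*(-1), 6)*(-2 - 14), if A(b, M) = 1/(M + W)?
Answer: -8/3 ≈ -2.6667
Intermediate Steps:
W = 0 (W = 3 - √(3 + 6) = 3 - √9 = 3 - 1*3 = 3 - 3 = 0)
A(b, M) = 1/M (A(b, M) = 1/(M + 0) = 1/M)
A(4 - 1*(-1), 6)*(-2 - 14) = (-2 - 14)/6 = (⅙)*(-16) = -8/3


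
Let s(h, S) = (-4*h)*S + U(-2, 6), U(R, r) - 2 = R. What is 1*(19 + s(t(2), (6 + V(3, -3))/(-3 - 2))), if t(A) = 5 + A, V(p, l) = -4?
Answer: 151/5 ≈ 30.200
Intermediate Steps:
U(R, r) = 2 + R
s(h, S) = -4*S*h (s(h, S) = (-4*h)*S + (2 - 2) = -4*S*h + 0 = -4*S*h)
1*(19 + s(t(2), (6 + V(3, -3))/(-3 - 2))) = 1*(19 - 4*(6 - 4)/(-3 - 2)*(5 + 2)) = 1*(19 - 4*2/(-5)*7) = 1*(19 - 4*2*(-1/5)*7) = 1*(19 - 4*(-2/5)*7) = 1*(19 + 56/5) = 1*(151/5) = 151/5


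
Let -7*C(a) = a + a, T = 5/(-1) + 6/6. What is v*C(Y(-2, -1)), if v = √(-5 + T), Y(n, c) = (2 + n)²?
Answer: 0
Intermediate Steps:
T = -4 (T = 5*(-1) + 6*(⅙) = -5 + 1 = -4)
v = 3*I (v = √(-5 - 4) = √(-9) = 3*I ≈ 3.0*I)
C(a) = -2*a/7 (C(a) = -(a + a)/7 = -2*a/7)
v*C(Y(-2, -1)) = (3*I)*(-2*(2 - 2)²/7) = (3*I)*(-2/7*0²) = (3*I)*(-2/7*0) = (3*I)*0 = 0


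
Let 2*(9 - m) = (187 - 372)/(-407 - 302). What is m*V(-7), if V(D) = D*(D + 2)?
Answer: 440195/1418 ≈ 310.43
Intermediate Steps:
V(D) = D*(2 + D)
m = 12577/1418 (m = 9 - (187 - 372)/(2*(-407 - 302)) = 9 - (-185)/(2*(-709)) = 9 - (-185)*(-1)/(2*709) = 9 - 1/2*185/709 = 9 - 185/1418 = 12577/1418 ≈ 8.8695)
m*V(-7) = 12577*(-7*(2 - 7))/1418 = 12577*(-7*(-5))/1418 = (12577/1418)*35 = 440195/1418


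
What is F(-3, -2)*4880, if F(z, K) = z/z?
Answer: 4880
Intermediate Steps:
F(z, K) = 1
F(-3, -2)*4880 = 1*4880 = 4880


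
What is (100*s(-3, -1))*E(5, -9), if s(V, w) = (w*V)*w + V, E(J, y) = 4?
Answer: -2400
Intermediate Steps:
s(V, w) = V + V*w² (s(V, w) = (V*w)*w + V = V*w² + V = V + V*w²)
(100*s(-3, -1))*E(5, -9) = (100*(-3*(1 + (-1)²)))*4 = (100*(-3*(1 + 1)))*4 = (100*(-3*2))*4 = (100*(-6))*4 = -600*4 = -2400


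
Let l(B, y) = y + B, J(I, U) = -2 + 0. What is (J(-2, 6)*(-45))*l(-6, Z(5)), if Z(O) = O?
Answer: -90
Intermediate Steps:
J(I, U) = -2
l(B, y) = B + y
(J(-2, 6)*(-45))*l(-6, Z(5)) = (-2*(-45))*(-6 + 5) = 90*(-1) = -90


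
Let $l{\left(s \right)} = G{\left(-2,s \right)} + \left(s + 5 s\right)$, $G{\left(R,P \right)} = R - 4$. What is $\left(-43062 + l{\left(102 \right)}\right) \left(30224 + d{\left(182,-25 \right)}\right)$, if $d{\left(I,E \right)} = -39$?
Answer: $-1281534360$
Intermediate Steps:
$G{\left(R,P \right)} = -4 + R$ ($G{\left(R,P \right)} = R - 4 = -4 + R$)
$l{\left(s \right)} = -6 + 6 s$ ($l{\left(s \right)} = \left(-4 - 2\right) + \left(s + 5 s\right) = -6 + 6 s$)
$\left(-43062 + l{\left(102 \right)}\right) \left(30224 + d{\left(182,-25 \right)}\right) = \left(-43062 + \left(-6 + 6 \cdot 102\right)\right) \left(30224 - 39\right) = \left(-43062 + \left(-6 + 612\right)\right) 30185 = \left(-43062 + 606\right) 30185 = \left(-42456\right) 30185 = -1281534360$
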